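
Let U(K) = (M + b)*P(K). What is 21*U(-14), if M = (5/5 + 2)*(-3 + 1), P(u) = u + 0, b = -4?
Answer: 2940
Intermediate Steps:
P(u) = u
M = -6 (M = (5*(1/5) + 2)*(-2) = (1 + 2)*(-2) = 3*(-2) = -6)
U(K) = -10*K (U(K) = (-6 - 4)*K = -10*K)
21*U(-14) = 21*(-10*(-14)) = 21*140 = 2940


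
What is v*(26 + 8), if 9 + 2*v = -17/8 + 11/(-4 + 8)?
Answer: -1139/8 ≈ -142.38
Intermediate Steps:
v = -67/16 (v = -9/2 + (-17/8 + 11/(-4 + 8))/2 = -9/2 + (-17*1/8 + 11/4)/2 = -9/2 + (-17/8 + 11*(1/4))/2 = -9/2 + (-17/8 + 11/4)/2 = -9/2 + (1/2)*(5/8) = -9/2 + 5/16 = -67/16 ≈ -4.1875)
v*(26 + 8) = -67*(26 + 8)/16 = -67/16*34 = -1139/8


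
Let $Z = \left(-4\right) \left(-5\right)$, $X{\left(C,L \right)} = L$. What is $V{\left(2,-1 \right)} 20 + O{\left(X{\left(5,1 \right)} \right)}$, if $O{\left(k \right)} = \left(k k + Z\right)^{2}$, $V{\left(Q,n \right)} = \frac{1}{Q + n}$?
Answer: $461$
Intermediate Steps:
$Z = 20$
$O{\left(k \right)} = \left(20 + k^{2}\right)^{2}$ ($O{\left(k \right)} = \left(k k + 20\right)^{2} = \left(k^{2} + 20\right)^{2} = \left(20 + k^{2}\right)^{2}$)
$V{\left(2,-1 \right)} 20 + O{\left(X{\left(5,1 \right)} \right)} = \frac{1}{2 - 1} \cdot 20 + \left(20 + 1^{2}\right)^{2} = 1^{-1} \cdot 20 + \left(20 + 1\right)^{2} = 1 \cdot 20 + 21^{2} = 20 + 441 = 461$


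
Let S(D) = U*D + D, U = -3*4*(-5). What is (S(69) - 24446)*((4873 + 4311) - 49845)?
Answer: 822856657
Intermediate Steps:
U = 60 (U = -12*(-5) = 60)
S(D) = 61*D (S(D) = 60*D + D = 61*D)
(S(69) - 24446)*((4873 + 4311) - 49845) = (61*69 - 24446)*((4873 + 4311) - 49845) = (4209 - 24446)*(9184 - 49845) = -20237*(-40661) = 822856657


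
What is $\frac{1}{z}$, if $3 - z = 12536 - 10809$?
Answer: $- \frac{1}{1724} \approx -0.00058005$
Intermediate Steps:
$z = -1724$ ($z = 3 - \left(12536 - 10809\right) = 3 - 1727 = -1724$)
$\frac{1}{z} = \frac{1}{-1724} = - \frac{1}{1724}$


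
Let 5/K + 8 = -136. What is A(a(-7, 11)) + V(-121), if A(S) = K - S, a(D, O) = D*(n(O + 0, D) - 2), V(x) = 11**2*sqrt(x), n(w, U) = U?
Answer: -9077/144 + 1331*I ≈ -63.035 + 1331.0*I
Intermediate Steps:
K = -5/144 (K = 5/(-8 - 136) = 5/(-144) = 5*(-1/144) = -5/144 ≈ -0.034722)
V(x) = 121*sqrt(x)
a(D, O) = D*(-2 + D) (a(D, O) = D*(D - 2) = D*(-2 + D))
A(S) = -5/144 - S
A(a(-7, 11)) + V(-121) = (-5/144 - (-7)*(-2 - 7)) + 121*sqrt(-121) = (-5/144 - (-7)*(-9)) + 121*(11*I) = (-5/144 - 1*63) + 1331*I = (-5/144 - 63) + 1331*I = -9077/144 + 1331*I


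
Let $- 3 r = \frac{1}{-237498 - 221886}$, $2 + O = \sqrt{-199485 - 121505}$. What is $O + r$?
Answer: $- \frac{2756303}{1378152} + i \sqrt{320990} \approx -2.0 + 566.56 i$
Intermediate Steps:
$O = -2 + i \sqrt{320990}$ ($O = -2 + \sqrt{-199485 - 121505} = -2 + \sqrt{-320990} = -2 + i \sqrt{320990} \approx -2.0 + 566.56 i$)
$r = \frac{1}{1378152}$ ($r = - \frac{1}{3 \left(-237498 - 221886\right)} = - \frac{1}{3 \left(-459384\right)} = \left(- \frac{1}{3}\right) \left(- \frac{1}{459384}\right) = \frac{1}{1378152} \approx 7.2561 \cdot 10^{-7}$)
$O + r = \left(-2 + i \sqrt{320990}\right) + \frac{1}{1378152} = - \frac{2756303}{1378152} + i \sqrt{320990}$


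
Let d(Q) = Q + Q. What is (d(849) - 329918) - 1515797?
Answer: -1844017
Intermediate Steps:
d(Q) = 2*Q
(d(849) - 329918) - 1515797 = (2*849 - 329918) - 1515797 = (1698 - 329918) - 1515797 = -328220 - 1515797 = -1844017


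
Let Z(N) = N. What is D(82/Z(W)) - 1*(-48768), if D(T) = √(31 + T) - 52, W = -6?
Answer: 48716 + 2*√39/3 ≈ 48720.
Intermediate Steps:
D(T) = -52 + √(31 + T)
D(82/Z(W)) - 1*(-48768) = (-52 + √(31 + 82/(-6))) - 1*(-48768) = (-52 + √(31 + 82*(-⅙))) + 48768 = (-52 + √(31 - 41/3)) + 48768 = (-52 + √(52/3)) + 48768 = (-52 + 2*√39/3) + 48768 = 48716 + 2*√39/3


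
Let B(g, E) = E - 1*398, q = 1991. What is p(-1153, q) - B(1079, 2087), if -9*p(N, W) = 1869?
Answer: -5690/3 ≈ -1896.7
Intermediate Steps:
B(g, E) = -398 + E (B(g, E) = E - 398 = -398 + E)
p(N, W) = -623/3 (p(N, W) = -⅑*1869 = -623/3)
p(-1153, q) - B(1079, 2087) = -623/3 - (-398 + 2087) = -623/3 - 1*1689 = -623/3 - 1689 = -5690/3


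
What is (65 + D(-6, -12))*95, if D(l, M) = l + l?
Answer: 5035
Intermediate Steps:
D(l, M) = 2*l
(65 + D(-6, -12))*95 = (65 + 2*(-6))*95 = (65 - 12)*95 = 53*95 = 5035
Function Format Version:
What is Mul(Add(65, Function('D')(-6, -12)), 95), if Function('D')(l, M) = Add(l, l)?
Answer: 5035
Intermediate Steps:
Function('D')(l, M) = Mul(2, l)
Mul(Add(65, Function('D')(-6, -12)), 95) = Mul(Add(65, Mul(2, -6)), 95) = Mul(Add(65, -12), 95) = Mul(53, 95) = 5035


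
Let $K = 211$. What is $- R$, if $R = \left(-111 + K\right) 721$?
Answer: $-72100$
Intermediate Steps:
$R = 72100$ ($R = \left(-111 + 211\right) 721 = 100 \cdot 721 = 72100$)
$- R = \left(-1\right) 72100 = -72100$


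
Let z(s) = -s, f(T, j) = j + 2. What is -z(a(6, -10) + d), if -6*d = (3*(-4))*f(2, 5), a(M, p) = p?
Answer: 4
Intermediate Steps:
f(T, j) = 2 + j
d = 14 (d = -3*(-4)*(2 + 5)/6 = -(-2)*7 = -⅙*(-84) = 14)
-z(a(6, -10) + d) = -(-1)*(-10 + 14) = -(-1)*4 = -1*(-4) = 4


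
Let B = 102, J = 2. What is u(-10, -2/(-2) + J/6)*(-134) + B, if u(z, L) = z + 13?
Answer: -300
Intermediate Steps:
u(z, L) = 13 + z
u(-10, -2/(-2) + J/6)*(-134) + B = (13 - 10)*(-134) + 102 = 3*(-134) + 102 = -402 + 102 = -300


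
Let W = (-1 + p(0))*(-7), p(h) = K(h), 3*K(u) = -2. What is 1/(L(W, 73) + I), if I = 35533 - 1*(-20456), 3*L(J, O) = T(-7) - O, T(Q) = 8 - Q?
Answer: 3/167909 ≈ 1.7867e-5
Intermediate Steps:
K(u) = -2/3 (K(u) = (1/3)*(-2) = -2/3)
p(h) = -2/3
W = 35/3 (W = (-1 - 2/3)*(-7) = -5/3*(-7) = 35/3 ≈ 11.667)
L(J, O) = 5 - O/3 (L(J, O) = ((8 - 1*(-7)) - O)/3 = ((8 + 7) - O)/3 = (15 - O)/3 = 5 - O/3)
I = 55989 (I = 35533 + 20456 = 55989)
1/(L(W, 73) + I) = 1/((5 - 1/3*73) + 55989) = 1/((5 - 73/3) + 55989) = 1/(-58/3 + 55989) = 1/(167909/3) = 3/167909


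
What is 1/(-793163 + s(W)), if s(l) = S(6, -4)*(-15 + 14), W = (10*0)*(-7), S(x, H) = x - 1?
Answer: -1/793168 ≈ -1.2608e-6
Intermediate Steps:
S(x, H) = -1 + x
W = 0 (W = 0*(-7) = 0)
s(l) = -5 (s(l) = (-1 + 6)*(-15 + 14) = 5*(-1) = -5)
1/(-793163 + s(W)) = 1/(-793163 - 5) = 1/(-793168) = -1/793168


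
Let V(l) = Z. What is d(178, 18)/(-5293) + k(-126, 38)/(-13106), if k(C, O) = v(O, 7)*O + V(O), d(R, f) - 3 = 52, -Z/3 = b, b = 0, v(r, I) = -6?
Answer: 242987/34685029 ≈ 0.0070055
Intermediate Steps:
Z = 0 (Z = -3*0 = 0)
d(R, f) = 55 (d(R, f) = 3 + 52 = 55)
V(l) = 0
k(C, O) = -6*O (k(C, O) = -6*O + 0 = -6*O)
d(178, 18)/(-5293) + k(-126, 38)/(-13106) = 55/(-5293) - 6*38/(-13106) = 55*(-1/5293) - 228*(-1/13106) = -55/5293 + 114/6553 = 242987/34685029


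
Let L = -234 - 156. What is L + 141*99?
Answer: 13569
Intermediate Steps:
L = -390
L + 141*99 = -390 + 141*99 = -390 + 13959 = 13569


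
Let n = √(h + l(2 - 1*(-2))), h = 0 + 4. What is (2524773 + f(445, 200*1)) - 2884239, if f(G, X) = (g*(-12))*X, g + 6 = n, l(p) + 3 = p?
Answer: -345066 - 2400*√5 ≈ -3.5043e+5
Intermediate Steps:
l(p) = -3 + p
h = 4
n = √5 (n = √(4 + (-3 + (2 - 1*(-2)))) = √(4 + (-3 + (2 + 2))) = √(4 + (-3 + 4)) = √(4 + 1) = √5 ≈ 2.2361)
g = -6 + √5 ≈ -3.7639
f(G, X) = X*(72 - 12*√5) (f(G, X) = ((-6 + √5)*(-12))*X = (72 - 12*√5)*X = X*(72 - 12*√5))
(2524773 + f(445, 200*1)) - 2884239 = (2524773 + 12*(200*1)*(6 - √5)) - 2884239 = (2524773 + 12*200*(6 - √5)) - 2884239 = (2524773 + (14400 - 2400*√5)) - 2884239 = (2539173 - 2400*√5) - 2884239 = -345066 - 2400*√5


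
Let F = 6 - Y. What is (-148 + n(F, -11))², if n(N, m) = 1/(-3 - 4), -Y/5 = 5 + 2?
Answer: 1075369/49 ≈ 21946.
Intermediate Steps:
Y = -35 (Y = -5*(5 + 2) = -5*7 = -35)
F = 41 (F = 6 - 1*(-35) = 6 + 35 = 41)
n(N, m) = -⅐ (n(N, m) = 1/(-7) = -⅐)
(-148 + n(F, -11))² = (-148 - ⅐)² = (-1037/7)² = 1075369/49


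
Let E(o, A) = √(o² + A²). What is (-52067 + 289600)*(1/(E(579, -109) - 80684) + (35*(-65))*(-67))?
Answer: 117842472259027025389/3254780367 - 237533*√347122/6509560734 ≈ 3.6206e+10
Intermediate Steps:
E(o, A) = √(A² + o²)
(-52067 + 289600)*(1/(E(579, -109) - 80684) + (35*(-65))*(-67)) = (-52067 + 289600)*(1/(√((-109)² + 579²) - 80684) + (35*(-65))*(-67)) = 237533*(1/(√(11881 + 335241) - 80684) - 2275*(-67)) = 237533*(1/(√347122 - 80684) + 152425) = 237533*(1/(-80684 + √347122) + 152425) = 237533*(152425 + 1/(-80684 + √347122)) = 36205967525 + 237533/(-80684 + √347122)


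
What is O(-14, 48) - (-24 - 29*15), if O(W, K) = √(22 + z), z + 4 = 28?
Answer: 459 + √46 ≈ 465.78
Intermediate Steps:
z = 24 (z = -4 + 28 = 24)
O(W, K) = √46 (O(W, K) = √(22 + 24) = √46)
O(-14, 48) - (-24 - 29*15) = √46 - (-24 - 29*15) = √46 - (-24 - 435) = √46 - 1*(-459) = √46 + 459 = 459 + √46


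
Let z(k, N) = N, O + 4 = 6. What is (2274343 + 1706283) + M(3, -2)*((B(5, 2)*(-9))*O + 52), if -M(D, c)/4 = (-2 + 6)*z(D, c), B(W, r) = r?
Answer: 3981138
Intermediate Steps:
O = 2 (O = -4 + 6 = 2)
M(D, c) = -16*c (M(D, c) = -4*(-2 + 6)*c = -16*c)
(2274343 + 1706283) + M(3, -2)*((B(5, 2)*(-9))*O + 52) = (2274343 + 1706283) + (-16*(-2))*((2*(-9))*2 + 52) = 3980626 + 32*(-18*2 + 52) = 3980626 + 32*(-36 + 52) = 3980626 + 32*16 = 3980626 + 512 = 3981138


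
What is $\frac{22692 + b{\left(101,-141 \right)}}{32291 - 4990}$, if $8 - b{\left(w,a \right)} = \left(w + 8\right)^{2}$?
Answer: $\frac{10819}{27301} \approx 0.39629$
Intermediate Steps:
$b{\left(w,a \right)} = 8 - \left(8 + w\right)^{2}$ ($b{\left(w,a \right)} = 8 - \left(w + 8\right)^{2} = 8 - \left(8 + w\right)^{2}$)
$\frac{22692 + b{\left(101,-141 \right)}}{32291 - 4990} = \frac{22692 + \left(8 - \left(8 + 101\right)^{2}\right)}{32291 - 4990} = \frac{22692 + \left(8 - 109^{2}\right)}{27301} = \left(22692 + \left(8 - 11881\right)\right) \frac{1}{27301} = \left(22692 - 11873\right) \frac{1}{27301} = 10819 \cdot \frac{1}{27301} = \frac{10819}{27301}$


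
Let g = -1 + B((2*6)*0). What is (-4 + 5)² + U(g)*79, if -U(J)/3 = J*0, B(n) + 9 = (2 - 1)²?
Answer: 1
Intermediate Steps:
B(n) = -8 (B(n) = -9 + (2 - 1)² = -9 + 1² = -9 + 1 = -8)
g = -9 (g = -1 - 8 = -9)
U(J) = 0 (U(J) = -3*J*0 = -3*0 = 0)
(-4 + 5)² + U(g)*79 = (-4 + 5)² + 0*79 = 1² + 0 = 1 + 0 = 1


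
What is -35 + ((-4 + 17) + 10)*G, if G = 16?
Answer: 333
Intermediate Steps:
-35 + ((-4 + 17) + 10)*G = -35 + ((-4 + 17) + 10)*16 = -35 + (13 + 10)*16 = -35 + 23*16 = -35 + 368 = 333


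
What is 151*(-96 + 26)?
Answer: -10570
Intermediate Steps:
151*(-96 + 26) = 151*(-70) = -10570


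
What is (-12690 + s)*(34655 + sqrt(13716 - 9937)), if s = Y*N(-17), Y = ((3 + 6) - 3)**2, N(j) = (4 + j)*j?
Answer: -164056770 - 4734*sqrt(3779) ≈ -1.6435e+8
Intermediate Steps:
N(j) = j*(4 + j)
Y = 36 (Y = (9 - 3)**2 = 6**2 = 36)
s = 7956 (s = 36*(-17*(4 - 17)) = 36*(-17*(-13)) = 36*221 = 7956)
(-12690 + s)*(34655 + sqrt(13716 - 9937)) = (-12690 + 7956)*(34655 + sqrt(13716 - 9937)) = -4734*(34655 + sqrt(3779)) = -164056770 - 4734*sqrt(3779)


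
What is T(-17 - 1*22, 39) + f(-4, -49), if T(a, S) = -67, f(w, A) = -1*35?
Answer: -102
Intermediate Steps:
f(w, A) = -35
T(-17 - 1*22, 39) + f(-4, -49) = -67 - 35 = -102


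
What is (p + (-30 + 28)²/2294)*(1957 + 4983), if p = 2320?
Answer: 18467631480/1147 ≈ 1.6101e+7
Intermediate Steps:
(p + (-30 + 28)²/2294)*(1957 + 4983) = (2320 + (-30 + 28)²/2294)*(1957 + 4983) = (2320 + (-2)²*(1/2294))*6940 = (2320 + 4*(1/2294))*6940 = (2320 + 2/1147)*6940 = (2661042/1147)*6940 = 18467631480/1147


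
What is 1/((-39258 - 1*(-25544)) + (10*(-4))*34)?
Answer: -1/15074 ≈ -6.6339e-5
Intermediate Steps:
1/((-39258 - 1*(-25544)) + (10*(-4))*34) = 1/((-39258 + 25544) - 40*34) = 1/(-13714 - 1360) = 1/(-15074) = -1/15074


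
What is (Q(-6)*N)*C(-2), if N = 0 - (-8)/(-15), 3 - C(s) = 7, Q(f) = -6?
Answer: -64/5 ≈ -12.800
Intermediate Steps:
C(s) = -4 (C(s) = 3 - 1*7 = 3 - 7 = -4)
N = -8/15 (N = 0 - (-8)*(-1)/15 = 0 - 1*8/15 = 0 - 8/15 = -8/15 ≈ -0.53333)
(Q(-6)*N)*C(-2) = -6*(-8/15)*(-4) = (16/5)*(-4) = -64/5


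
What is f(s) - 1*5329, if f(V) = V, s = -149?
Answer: -5478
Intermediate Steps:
f(s) - 1*5329 = -149 - 1*5329 = -149 - 5329 = -5478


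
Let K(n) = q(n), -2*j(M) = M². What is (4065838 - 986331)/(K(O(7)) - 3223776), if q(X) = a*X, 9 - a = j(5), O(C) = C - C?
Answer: -3079507/3223776 ≈ -0.95525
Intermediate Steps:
O(C) = 0
j(M) = -M²/2
a = 43/2 (a = 9 - (-1)*5²/2 = 9 - (-1)*25/2 = 9 - 1*(-25/2) = 9 + 25/2 = 43/2 ≈ 21.500)
q(X) = 43*X/2
K(n) = 43*n/2
(4065838 - 986331)/(K(O(7)) - 3223776) = (4065838 - 986331)/((43/2)*0 - 3223776) = 3079507/(0 - 3223776) = 3079507/(-3223776) = 3079507*(-1/3223776) = -3079507/3223776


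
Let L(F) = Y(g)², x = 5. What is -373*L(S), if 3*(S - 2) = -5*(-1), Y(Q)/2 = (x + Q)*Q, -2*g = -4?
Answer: -292432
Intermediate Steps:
g = 2 (g = -½*(-4) = 2)
Y(Q) = 2*Q*(5 + Q) (Y(Q) = 2*((5 + Q)*Q) = 2*(Q*(5 + Q)) = 2*Q*(5 + Q))
S = 11/3 (S = 2 + (-5*(-1))/3 = 2 + (⅓)*5 = 2 + 5/3 = 11/3 ≈ 3.6667)
L(F) = 784 (L(F) = (2*2*(5 + 2))² = (2*2*7)² = 28² = 784)
-373*L(S) = -373*784 = -292432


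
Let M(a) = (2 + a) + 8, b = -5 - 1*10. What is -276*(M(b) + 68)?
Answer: -17388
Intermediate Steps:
b = -15 (b = -5 - 10 = -15)
M(a) = 10 + a
-276*(M(b) + 68) = -276*((10 - 15) + 68) = -276*(-5 + 68) = -276*63 = -17388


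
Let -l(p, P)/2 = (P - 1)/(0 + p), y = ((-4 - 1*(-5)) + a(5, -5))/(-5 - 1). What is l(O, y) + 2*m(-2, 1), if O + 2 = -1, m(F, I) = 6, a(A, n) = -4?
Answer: 35/3 ≈ 11.667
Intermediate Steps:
O = -3 (O = -2 - 1 = -3)
y = 1/2 (y = ((-4 - 1*(-5)) - 4)/(-5 - 1) = ((-4 + 5) - 4)/(-6) = (1 - 4)*(-1/6) = -3*(-1/6) = 1/2 ≈ 0.50000)
l(p, P) = -2*(-1 + P)/p (l(p, P) = -2*(P - 1)/(0 + p) = -2*(-1 + P)/p)
l(O, y) + 2*m(-2, 1) = 2*(1 - 1*1/2)/(-3) + 2*6 = 2*(-1/3)*(1 - 1/2) + 12 = 2*(-1/3)*(1/2) + 12 = -1/3 + 12 = 35/3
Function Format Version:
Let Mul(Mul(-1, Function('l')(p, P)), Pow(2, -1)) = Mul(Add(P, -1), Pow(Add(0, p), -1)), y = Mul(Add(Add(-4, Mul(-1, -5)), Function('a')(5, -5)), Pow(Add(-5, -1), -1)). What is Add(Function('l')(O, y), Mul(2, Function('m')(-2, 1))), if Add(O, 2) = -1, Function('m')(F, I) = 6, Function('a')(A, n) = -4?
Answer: Rational(35, 3) ≈ 11.667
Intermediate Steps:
O = -3 (O = Add(-2, -1) = -3)
y = Rational(1, 2) (y = Mul(Add(Add(-4, Mul(-1, -5)), -4), Pow(Add(-5, -1), -1)) = Mul(Add(Add(-4, 5), -4), Pow(-6, -1)) = Mul(Add(1, -4), Rational(-1, 6)) = Mul(-3, Rational(-1, 6)) = Rational(1, 2) ≈ 0.50000)
Function('l')(p, P) = Mul(-2, Pow(p, -1), Add(-1, P)) (Function('l')(p, P) = Mul(-2, Mul(Add(P, -1), Pow(Add(0, p), -1))) = Mul(-2, Mul(Add(-1, P), Pow(p, -1))) = Mul(-2, Mul(Pow(p, -1), Add(-1, P))) = Mul(-2, Pow(p, -1), Add(-1, P)))
Add(Function('l')(O, y), Mul(2, Function('m')(-2, 1))) = Add(Mul(2, Pow(-3, -1), Add(1, Mul(-1, Rational(1, 2)))), Mul(2, 6)) = Add(Mul(2, Rational(-1, 3), Add(1, Rational(-1, 2))), 12) = Add(Mul(2, Rational(-1, 3), Rational(1, 2)), 12) = Add(Rational(-1, 3), 12) = Rational(35, 3)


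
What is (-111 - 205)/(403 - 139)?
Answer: -79/66 ≈ -1.1970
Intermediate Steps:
(-111 - 205)/(403 - 139) = -316/264 = -316*1/264 = -79/66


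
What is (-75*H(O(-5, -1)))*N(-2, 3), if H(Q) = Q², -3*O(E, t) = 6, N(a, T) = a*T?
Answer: 1800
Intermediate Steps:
N(a, T) = T*a
O(E, t) = -2 (O(E, t) = -⅓*6 = -2)
(-75*H(O(-5, -1)))*N(-2, 3) = (-75*(-2)²)*(3*(-2)) = -75*4*(-6) = -300*(-6) = 1800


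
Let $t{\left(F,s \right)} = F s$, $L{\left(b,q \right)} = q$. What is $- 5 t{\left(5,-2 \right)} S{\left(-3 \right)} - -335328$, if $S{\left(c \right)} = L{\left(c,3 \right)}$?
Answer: $335478$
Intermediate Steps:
$S{\left(c \right)} = 3$
$- 5 t{\left(5,-2 \right)} S{\left(-3 \right)} - -335328 = - 5 \cdot 5 \left(-2\right) 3 - -335328 = \left(-5\right) \left(-10\right) 3 + 335328 = 50 \cdot 3 + 335328 = 150 + 335328 = 335478$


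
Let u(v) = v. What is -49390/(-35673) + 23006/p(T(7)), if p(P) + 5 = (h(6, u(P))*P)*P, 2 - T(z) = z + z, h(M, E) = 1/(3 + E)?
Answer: -8279352/7567 ≈ -1094.1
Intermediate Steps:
T(z) = 2 - 2*z (T(z) = 2 - (z + z) = 2 - 2*z)
p(P) = -5 + P²/(3 + P) (p(P) = -5 + (P/(3 + P))*P = -5 + P²/(3 + P))
-49390/(-35673) + 23006/p(T(7)) = -49390/(-35673) + 23006/(((-15 + (2 - 2*7)² - 5*(2 - 2*7))/(3 + (2 - 2*7)))) = -49390*(-1/35673) + 23006/(((-15 + (2 - 14)² - 5*(2 - 14))/(3 + (2 - 14)))) = 4490/3243 + 23006/(((-15 + (-12)² - 5*(-12))/(3 - 12))) = 4490/3243 + 23006/(((-15 + 144 + 60)/(-9))) = 4490/3243 + 23006/((-⅑*189)) = 4490/3243 + 23006/(-21) = 4490/3243 + 23006*(-1/21) = 4490/3243 - 23006/21 = -8279352/7567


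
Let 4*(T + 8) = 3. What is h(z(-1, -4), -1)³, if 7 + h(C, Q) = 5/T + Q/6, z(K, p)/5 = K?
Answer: -2554497863/5268024 ≈ -484.91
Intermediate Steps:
T = -29/4 (T = -8 + (¼)*3 = -8 + ¾ = -29/4 ≈ -7.2500)
z(K, p) = 5*K
h(C, Q) = -223/29 + Q/6 (h(C, Q) = -7 + (5/(-29/4) + Q/6) = -7 + (5*(-4/29) + Q*(⅙)) = -7 + (-20/29 + Q/6) = -223/29 + Q/6)
h(z(-1, -4), -1)³ = (-223/29 + (⅙)*(-1))³ = (-223/29 - ⅙)³ = (-1367/174)³ = -2554497863/5268024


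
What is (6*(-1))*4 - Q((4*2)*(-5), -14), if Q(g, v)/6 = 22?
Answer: -156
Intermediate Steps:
Q(g, v) = 132 (Q(g, v) = 6*22 = 132)
(6*(-1))*4 - Q((4*2)*(-5), -14) = (6*(-1))*4 - 1*132 = -6*4 - 132 = -24 - 132 = -156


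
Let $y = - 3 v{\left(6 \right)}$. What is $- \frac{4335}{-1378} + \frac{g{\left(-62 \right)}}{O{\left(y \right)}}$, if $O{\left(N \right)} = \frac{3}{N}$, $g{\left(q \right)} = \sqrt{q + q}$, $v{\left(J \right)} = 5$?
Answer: $\frac{4335}{1378} - 10 i \sqrt{31} \approx 3.1459 - 55.678 i$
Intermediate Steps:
$y = -15$ ($y = \left(-3\right) 5 = -15$)
$g{\left(q \right)} = \sqrt{2} \sqrt{q}$ ($g{\left(q \right)} = \sqrt{2 q} = \sqrt{2} \sqrt{q}$)
$- \frac{4335}{-1378} + \frac{g{\left(-62 \right)}}{O{\left(y \right)}} = - \frac{4335}{-1378} + \frac{\sqrt{2} \sqrt{-62}}{3 \frac{1}{-15}} = \left(-4335\right) \left(- \frac{1}{1378}\right) + \frac{\sqrt{2} i \sqrt{62}}{3 \left(- \frac{1}{15}\right)} = \frac{4335}{1378} + \frac{2 i \sqrt{31}}{- \frac{1}{5}} = \frac{4335}{1378} + 2 i \sqrt{31} \left(-5\right) = \frac{4335}{1378} - 10 i \sqrt{31}$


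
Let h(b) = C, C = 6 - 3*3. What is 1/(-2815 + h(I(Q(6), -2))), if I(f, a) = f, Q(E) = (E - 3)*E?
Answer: -1/2818 ≈ -0.00035486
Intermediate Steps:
Q(E) = E*(-3 + E) (Q(E) = (-3 + E)*E = E*(-3 + E))
C = -3 (C = 6 - 9 = -3)
h(b) = -3
1/(-2815 + h(I(Q(6), -2))) = 1/(-2815 - 3) = 1/(-2818) = -1/2818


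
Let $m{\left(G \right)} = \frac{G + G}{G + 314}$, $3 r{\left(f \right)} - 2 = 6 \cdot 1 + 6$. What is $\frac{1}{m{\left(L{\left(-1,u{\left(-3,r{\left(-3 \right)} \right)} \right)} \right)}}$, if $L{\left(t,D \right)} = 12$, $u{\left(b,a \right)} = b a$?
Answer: $\frac{163}{12} \approx 13.583$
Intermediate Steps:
$r{\left(f \right)} = \frac{14}{3}$ ($r{\left(f \right)} = \frac{2}{3} + \frac{6 \cdot 1 + 6}{3} = \frac{2}{3} + \frac{6 + 6}{3} = \frac{2}{3} + \frac{1}{3} \cdot 12 = \frac{2}{3} + 4 = \frac{14}{3}$)
$u{\left(b,a \right)} = a b$
$m{\left(G \right)} = \frac{2 G}{314 + G}$
$\frac{1}{m{\left(L{\left(-1,u{\left(-3,r{\left(-3 \right)} \right)} \right)} \right)}} = \frac{1}{2 \cdot 12 \frac{1}{314 + 12}} = \frac{1}{2 \cdot 12 \cdot \frac{1}{326}} = \frac{1}{\frac{12}{163}} = \frac{163}{12}$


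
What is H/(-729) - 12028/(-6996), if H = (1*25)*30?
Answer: 97817/141669 ≈ 0.69046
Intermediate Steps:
H = 750 (H = 25*30 = 750)
H/(-729) - 12028/(-6996) = 750/(-729) - 12028/(-6996) = 750*(-1/729) - 12028*(-1/6996) = -250/243 + 3007/1749 = 97817/141669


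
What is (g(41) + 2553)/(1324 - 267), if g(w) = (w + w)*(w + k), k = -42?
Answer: 353/151 ≈ 2.3377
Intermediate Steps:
g(w) = 2*w*(-42 + w) (g(w) = (w + w)*(w - 42) = (2*w)*(-42 + w) = 2*w*(-42 + w))
(g(41) + 2553)/(1324 - 267) = (2*41*(-42 + 41) + 2553)/(1324 - 267) = (2*41*(-1) + 2553)/1057 = (-82 + 2553)*(1/1057) = 2471*(1/1057) = 353/151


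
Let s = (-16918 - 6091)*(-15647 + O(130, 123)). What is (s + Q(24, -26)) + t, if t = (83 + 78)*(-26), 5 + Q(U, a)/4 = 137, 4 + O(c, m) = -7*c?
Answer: 381048391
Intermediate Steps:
O(c, m) = -4 - 7*c
Q(U, a) = 528 (Q(U, a) = -20 + 4*137 = -20 + 548 = 528)
t = -4186 (t = 161*(-26) = -4186)
s = 381052049 (s = (-16918 - 6091)*(-15647 + (-4 - 7*130)) = -23009*(-15647 + (-4 - 910)) = -23009*(-15647 - 914) = -23009*(-16561) = 381052049)
(s + Q(24, -26)) + t = (381052049 + 528) - 4186 = 381052577 - 4186 = 381048391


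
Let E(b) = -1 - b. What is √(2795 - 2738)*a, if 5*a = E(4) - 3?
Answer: -8*√57/5 ≈ -12.080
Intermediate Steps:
a = -8/5 (a = ((-1 - 1*4) - 3)/5 = ((-1 - 4) - 3)/5 = (-5 - 3)/5 = (⅕)*(-8) = -8/5 ≈ -1.6000)
√(2795 - 2738)*a = √(2795 - 2738)*(-8/5) = √57*(-8/5) = -8*√57/5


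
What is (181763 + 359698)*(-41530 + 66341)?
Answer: 13434188871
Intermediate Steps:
(181763 + 359698)*(-41530 + 66341) = 541461*24811 = 13434188871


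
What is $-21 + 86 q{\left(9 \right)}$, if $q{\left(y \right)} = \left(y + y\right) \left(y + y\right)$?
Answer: $27843$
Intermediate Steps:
$q{\left(y \right)} = 4 y^{2}$ ($q{\left(y \right)} = 2 y 2 y = 4 y^{2}$)
$-21 + 86 q{\left(9 \right)} = -21 + 86 \cdot 4 \cdot 9^{2} = -21 + 86 \cdot 4 \cdot 81 = -21 + 86 \cdot 324 = -21 + 27864 = 27843$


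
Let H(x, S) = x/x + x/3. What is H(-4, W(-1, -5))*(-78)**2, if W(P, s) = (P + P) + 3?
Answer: -2028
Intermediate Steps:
W(P, s) = 3 + 2*P (W(P, s) = 2*P + 3 = 3 + 2*P)
H(x, S) = 1 + x/3 (H(x, S) = 1 + x*(1/3) = 1 + x/3)
H(-4, W(-1, -5))*(-78)**2 = (1 + (1/3)*(-4))*(-78)**2 = (1 - 4/3)*6084 = -1/3*6084 = -2028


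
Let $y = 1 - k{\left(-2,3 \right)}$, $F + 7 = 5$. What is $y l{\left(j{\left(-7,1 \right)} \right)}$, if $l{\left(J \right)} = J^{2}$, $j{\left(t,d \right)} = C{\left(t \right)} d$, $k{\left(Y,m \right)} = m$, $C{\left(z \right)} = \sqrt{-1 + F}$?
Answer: $6$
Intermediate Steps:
$F = -2$ ($F = -7 + 5 = -2$)
$C{\left(z \right)} = i \sqrt{3}$ ($C{\left(z \right)} = \sqrt{-1 - 2} = \sqrt{-3} = i \sqrt{3}$)
$j{\left(t,d \right)} = i d \sqrt{3}$ ($j{\left(t,d \right)} = i \sqrt{3} d = i d \sqrt{3}$)
$y = -2$ ($y = 1 - 3 = -2$)
$y l{\left(j{\left(-7,1 \right)} \right)} = - 2 \left(i 1 \sqrt{3}\right)^{2} = - 2 \left(i \sqrt{3}\right)^{2} = \left(-2\right) \left(-3\right) = 6$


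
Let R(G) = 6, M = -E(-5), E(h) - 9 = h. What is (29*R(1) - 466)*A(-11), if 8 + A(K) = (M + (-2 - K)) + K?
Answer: 4088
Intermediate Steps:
E(h) = 9 + h
M = -4 (M = -(9 - 5) = -1*4 = -4)
A(K) = -14 (A(K) = -8 + ((-4 + (-2 - K)) + K) = -8 + ((-6 - K) + K) = -8 - 6 = -14)
(29*R(1) - 466)*A(-11) = (29*6 - 466)*(-14) = (174 - 466)*(-14) = -292*(-14) = 4088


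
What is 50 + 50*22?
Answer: 1150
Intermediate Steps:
50 + 50*22 = 50 + 1100 = 1150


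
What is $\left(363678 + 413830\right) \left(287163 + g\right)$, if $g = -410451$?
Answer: $-95857406304$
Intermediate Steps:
$\left(363678 + 413830\right) \left(287163 + g\right) = \left(363678 + 413830\right) \left(287163 - 410451\right) = 777508 \left(-123288\right) = -95857406304$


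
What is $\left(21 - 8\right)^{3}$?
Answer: $2197$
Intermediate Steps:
$\left(21 - 8\right)^{3} = 13^{3} = 2197$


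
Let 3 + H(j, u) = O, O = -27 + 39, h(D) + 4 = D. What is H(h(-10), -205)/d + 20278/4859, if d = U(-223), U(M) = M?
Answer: 4478263/1083557 ≈ 4.1329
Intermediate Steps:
d = -223
h(D) = -4 + D
O = 12
H(j, u) = 9 (H(j, u) = -3 + 12 = 9)
H(h(-10), -205)/d + 20278/4859 = 9/(-223) + 20278/4859 = 9*(-1/223) + 20278*(1/4859) = -9/223 + 20278/4859 = 4478263/1083557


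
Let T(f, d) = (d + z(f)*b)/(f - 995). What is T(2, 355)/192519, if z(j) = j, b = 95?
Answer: -545/191171367 ≈ -2.8508e-6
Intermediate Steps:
T(f, d) = (d + 95*f)/(-995 + f) (T(f, d) = (d + f*95)/(f - 995) = (d + 95*f)/(-995 + f))
T(2, 355)/192519 = ((355 + 95*2)/(-995 + 2))/192519 = ((355 + 190)/(-993))*(1/192519) = -1/993*545*(1/192519) = -545/993*1/192519 = -545/191171367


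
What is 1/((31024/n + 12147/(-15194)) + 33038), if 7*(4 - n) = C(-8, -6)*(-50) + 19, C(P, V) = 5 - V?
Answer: 8493446/283899329367 ≈ 2.9917e-5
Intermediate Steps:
n = 559/7 (n = 4 - ((5 - 1*(-6))*(-50) + 19)/7 = 4 - ((5 + 6)*(-50) + 19)/7 = 4 - (11*(-50) + 19)/7 = 4 - (-550 + 19)/7 = 4 - 1/7*(-531) = 4 + 531/7 = 559/7 ≈ 79.857)
1/((31024/n + 12147/(-15194)) + 33038) = 1/((31024/(559/7) + 12147/(-15194)) + 33038) = 1/((31024*(7/559) + 12147*(-1/15194)) + 33038) = 1/((217168/559 - 12147/15194) + 33038) = 1/(3292860419/8493446 + 33038) = 1/(283899329367/8493446) = 8493446/283899329367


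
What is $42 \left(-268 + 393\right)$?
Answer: $5250$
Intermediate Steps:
$42 \left(-268 + 393\right) = 42 \cdot 125 = 5250$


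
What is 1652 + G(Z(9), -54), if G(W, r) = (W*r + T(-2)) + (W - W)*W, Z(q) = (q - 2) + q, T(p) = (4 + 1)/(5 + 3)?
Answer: 6309/8 ≈ 788.63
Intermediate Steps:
T(p) = 5/8
Z(q) = -2 + 2*q (Z(q) = (-2 + q) + q = -2 + 2*q)
G(W, r) = 5/8 + W*r (G(W, r) = (W*r + 5/8) + (W - W)*W = (5/8 + W*r) + 0*W = (5/8 + W*r) + 0 = 5/8 + W*r)
1652 + G(Z(9), -54) = 1652 + (5/8 + (-2 + 2*9)*(-54)) = 1652 + (5/8 + (-2 + 18)*(-54)) = 1652 + (5/8 + 16*(-54)) = 1652 + (5/8 - 864) = 1652 - 6907/8 = 6309/8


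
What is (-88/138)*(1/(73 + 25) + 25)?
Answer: -17974/1127 ≈ -15.949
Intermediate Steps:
(-88/138)*(1/(73 + 25) + 25) = (-88*1/138)*(1/98 + 25) = -44*(1/98 + 25)/69 = -44/69*2451/98 = -17974/1127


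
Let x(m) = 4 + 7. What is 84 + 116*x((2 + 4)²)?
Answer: 1360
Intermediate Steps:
x(m) = 11
84 + 116*x((2 + 4)²) = 84 + 116*11 = 84 + 1276 = 1360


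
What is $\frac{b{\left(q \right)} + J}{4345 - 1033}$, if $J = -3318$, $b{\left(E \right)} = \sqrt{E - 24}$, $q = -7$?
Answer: $- \frac{553}{552} + \frac{i \sqrt{31}}{3312} \approx -1.0018 + 0.0016811 i$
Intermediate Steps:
$b{\left(E \right)} = \sqrt{-24 + E}$
$\frac{b{\left(q \right)} + J}{4345 - 1033} = \frac{\sqrt{-24 - 7} - 3318}{4345 - 1033} = \frac{\sqrt{-31} - 3318}{3312} = \left(i \sqrt{31} - 3318\right) \frac{1}{3312} = \left(-3318 + i \sqrt{31}\right) \frac{1}{3312} = - \frac{553}{552} + \frac{i \sqrt{31}}{3312}$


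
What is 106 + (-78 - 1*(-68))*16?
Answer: -54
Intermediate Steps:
106 + (-78 - 1*(-68))*16 = 106 + (-78 + 68)*16 = 106 - 10*16 = 106 - 160 = -54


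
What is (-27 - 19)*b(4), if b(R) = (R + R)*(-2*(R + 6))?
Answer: 7360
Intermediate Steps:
b(R) = 2*R*(-12 - 2*R) (b(R) = (2*R)*(-2*(6 + R)) = (2*R)*(-12 - 2*R) = 2*R*(-12 - 2*R))
(-27 - 19)*b(4) = (-27 - 19)*(-4*4*(6 + 4)) = -(-184)*4*10 = -46*(-160) = 7360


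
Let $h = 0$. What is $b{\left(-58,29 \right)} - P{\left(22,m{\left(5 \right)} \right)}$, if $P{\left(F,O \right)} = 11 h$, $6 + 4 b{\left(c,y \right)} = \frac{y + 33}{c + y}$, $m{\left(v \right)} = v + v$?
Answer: $- \frac{59}{29} \approx -2.0345$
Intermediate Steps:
$m{\left(v \right)} = 2 v$
$b{\left(c,y \right)} = - \frac{3}{2} + \frac{33 + y}{4 \left(c + y\right)}$ ($b{\left(c,y \right)} = - \frac{3}{2} + \frac{\left(y + 33\right) \frac{1}{c + y}}{4} = - \frac{3}{2} + \frac{\left(33 + y\right) \frac{1}{c + y}}{4} = - \frac{3}{2} + \frac{\frac{1}{c + y} \left(33 + y\right)}{4} = - \frac{3}{2} + \frac{33 + y}{4 \left(c + y\right)}$)
$P{\left(F,O \right)} = 0$ ($P{\left(F,O \right)} = 11 \cdot 0 = 0$)
$b{\left(-58,29 \right)} - P{\left(22,m{\left(5 \right)} \right)} = \frac{33 - -348 - 145}{4 \left(-58 + 29\right)} - 0 = \frac{33 + 348 - 145}{4 \left(-29\right)} + 0 = \frac{1}{4} \left(- \frac{1}{29}\right) 236 + 0 = - \frac{59}{29} + 0 = - \frac{59}{29}$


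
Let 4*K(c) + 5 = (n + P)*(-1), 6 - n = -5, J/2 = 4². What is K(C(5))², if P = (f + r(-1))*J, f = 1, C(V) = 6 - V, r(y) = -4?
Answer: 400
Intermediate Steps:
J = 32 (J = 2*4² = 2*16 = 32)
n = 11 (n = 6 - 1*(-5) = 6 + 5 = 11)
P = -96 (P = (1 - 4)*32 = -3*32 = -96)
K(c) = 20 (K(c) = -5/4 + ((11 - 96)*(-1))/4 = -5/4 + (-85*(-1))/4 = -5/4 + (¼)*85 = -5/4 + 85/4 = 20)
K(C(5))² = 20² = 400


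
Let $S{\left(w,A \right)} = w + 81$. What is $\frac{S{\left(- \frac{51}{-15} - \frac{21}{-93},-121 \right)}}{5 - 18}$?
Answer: $- \frac{1009}{155} \approx -6.5097$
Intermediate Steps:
$S{\left(w,A \right)} = 81 + w$
$\frac{S{\left(- \frac{51}{-15} - \frac{21}{-93},-121 \right)}}{5 - 18} = \frac{81 - \left(- \frac{17}{5} - \frac{7}{31}\right)}{5 - 18} = \frac{81 - - \frac{562}{155}}{-13} = \left(81 + \left(\frac{17}{5} + \frac{7}{31}\right)\right) \left(- \frac{1}{13}\right) = \left(81 + \frac{562}{155}\right) \left(- \frac{1}{13}\right) = \frac{13117}{155} \left(- \frac{1}{13}\right) = - \frac{1009}{155}$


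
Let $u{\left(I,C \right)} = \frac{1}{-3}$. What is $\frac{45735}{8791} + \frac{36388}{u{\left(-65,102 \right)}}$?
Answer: $- \frac{959614989}{8791} \approx -1.0916 \cdot 10^{5}$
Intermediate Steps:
$u{\left(I,C \right)} = - \frac{1}{3}$
$\frac{45735}{8791} + \frac{36388}{u{\left(-65,102 \right)}} = \frac{45735}{8791} + \frac{36388}{- \frac{1}{3}} = 45735 \cdot \frac{1}{8791} + 36388 \left(-3\right) = \frac{45735}{8791} - 109164 = - \frac{959614989}{8791}$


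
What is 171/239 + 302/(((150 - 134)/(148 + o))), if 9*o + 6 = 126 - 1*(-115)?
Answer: 56563775/17208 ≈ 3287.1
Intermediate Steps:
o = 235/9 (o = -⅔ + (126 - 1*(-115))/9 = -⅔ + (126 + 115)/9 = -⅔ + (⅑)*241 = -⅔ + 241/9 = 235/9 ≈ 26.111)
171/239 + 302/(((150 - 134)/(148 + o))) = 171/239 + 302/(((150 - 134)/(148 + 235/9))) = 171*(1/239) + 302/((16/(1567/9))) = 171/239 + 302/((16*(9/1567))) = 171/239 + 302/(144/1567) = 171/239 + 302*(1567/144) = 171/239 + 236617/72 = 56563775/17208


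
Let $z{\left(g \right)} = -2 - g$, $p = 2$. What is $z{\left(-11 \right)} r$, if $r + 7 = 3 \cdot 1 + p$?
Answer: $-18$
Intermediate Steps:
$r = -2$ ($r = -7 + \left(3 \cdot 1 + 2\right) = -7 + \left(3 + 2\right) = -7 + 5 = -2$)
$z{\left(-11 \right)} r = \left(-2 - -11\right) \left(-2\right) = \left(-2 + 11\right) \left(-2\right) = 9 \left(-2\right) = -18$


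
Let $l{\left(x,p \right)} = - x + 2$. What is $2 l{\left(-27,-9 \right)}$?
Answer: $58$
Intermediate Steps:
$l{\left(x,p \right)} = 2 - x$
$2 l{\left(-27,-9 \right)} = 2 \left(2 - -27\right) = 2 \left(2 + 27\right) = 2 \cdot 29 = 58$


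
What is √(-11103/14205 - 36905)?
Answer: 2*I*√206858981965/4735 ≈ 192.11*I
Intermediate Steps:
√(-11103/14205 - 36905) = √(-11103*1/14205 - 36905) = √(-3701/4735 - 36905) = √(-174748876/4735) = 2*I*√206858981965/4735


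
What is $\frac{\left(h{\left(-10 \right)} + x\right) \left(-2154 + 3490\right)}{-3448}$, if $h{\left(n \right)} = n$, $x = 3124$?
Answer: $- \frac{520038}{431} \approx -1206.6$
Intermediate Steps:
$\frac{\left(h{\left(-10 \right)} + x\right) \left(-2154 + 3490\right)}{-3448} = \frac{\left(-10 + 3124\right) \left(-2154 + 3490\right)}{-3448} = 3114 \cdot 1336 \left(- \frac{1}{3448}\right) = 4160304 \left(- \frac{1}{3448}\right) = - \frac{520038}{431}$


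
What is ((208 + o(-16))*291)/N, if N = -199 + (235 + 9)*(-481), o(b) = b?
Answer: -55872/117563 ≈ -0.47525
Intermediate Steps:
N = -117563 (N = -199 + 244*(-481) = -199 - 117364 = -117563)
((208 + o(-16))*291)/N = ((208 - 16)*291)/(-117563) = (192*291)*(-1/117563) = 55872*(-1/117563) = -55872/117563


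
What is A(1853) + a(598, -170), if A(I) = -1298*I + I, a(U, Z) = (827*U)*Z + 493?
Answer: -86475668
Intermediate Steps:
a(U, Z) = 493 + 827*U*Z (a(U, Z) = 827*U*Z + 493 = 493 + 827*U*Z)
A(I) = -1297*I
A(1853) + a(598, -170) = -1297*1853 + (493 + 827*598*(-170)) = -2403341 + (493 - 84072820) = -2403341 - 84072327 = -86475668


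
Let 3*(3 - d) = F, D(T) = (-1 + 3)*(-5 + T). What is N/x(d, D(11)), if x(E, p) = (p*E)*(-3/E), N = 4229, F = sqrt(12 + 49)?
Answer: -4229/36 ≈ -117.47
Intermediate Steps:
D(T) = -10 + 2*T (D(T) = 2*(-5 + T) = -10 + 2*T)
F = sqrt(61) ≈ 7.8102
d = 3 - sqrt(61)/3 ≈ 0.39658
x(E, p) = -3*p (x(E, p) = (E*p)*(-3/E) = -3*p)
N/x(d, D(11)) = 4229/((-3*(-10 + 2*11))) = 4229/((-3*(-10 + 22))) = 4229/((-3*12)) = 4229/(-36) = 4229*(-1/36) = -4229/36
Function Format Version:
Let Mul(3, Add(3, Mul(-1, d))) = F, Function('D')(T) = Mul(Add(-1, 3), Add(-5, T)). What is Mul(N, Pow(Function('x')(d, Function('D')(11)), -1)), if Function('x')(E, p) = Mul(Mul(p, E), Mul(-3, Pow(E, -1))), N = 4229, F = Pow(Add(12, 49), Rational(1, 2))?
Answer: Rational(-4229, 36) ≈ -117.47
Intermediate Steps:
Function('D')(T) = Add(-10, Mul(2, T)) (Function('D')(T) = Mul(2, Add(-5, T)) = Add(-10, Mul(2, T)))
F = Pow(61, Rational(1, 2)) ≈ 7.8102
d = Add(3, Mul(Rational(-1, 3), Pow(61, Rational(1, 2)))) ≈ 0.39658
Function('x')(E, p) = Mul(-3, p) (Function('x')(E, p) = Mul(Mul(E, p), Mul(-3, Pow(E, -1))) = Mul(-3, p))
Mul(N, Pow(Function('x')(d, Function('D')(11)), -1)) = Mul(4229, Pow(Mul(-3, Add(-10, Mul(2, 11))), -1)) = Mul(4229, Pow(Mul(-3, Add(-10, 22)), -1)) = Mul(4229, Pow(Mul(-3, 12), -1)) = Mul(4229, Pow(-36, -1)) = Mul(4229, Rational(-1, 36)) = Rational(-4229, 36)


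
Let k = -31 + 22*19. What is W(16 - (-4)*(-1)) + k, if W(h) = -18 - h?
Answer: 357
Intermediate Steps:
k = 387 (k = -31 + 418 = 387)
W(16 - (-4)*(-1)) + k = (-18 - (16 - (-4)*(-1))) + 387 = (-18 - (16 - 1*4)) + 387 = (-18 - (16 - 4)) + 387 = (-18 - 1*12) + 387 = (-18 - 12) + 387 = -30 + 387 = 357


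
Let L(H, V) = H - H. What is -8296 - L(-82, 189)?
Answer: -8296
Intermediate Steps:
L(H, V) = 0
-8296 - L(-82, 189) = -8296 - 1*0 = -8296 + 0 = -8296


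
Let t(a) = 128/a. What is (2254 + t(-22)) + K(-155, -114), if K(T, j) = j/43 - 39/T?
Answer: 164649527/73315 ≈ 2245.8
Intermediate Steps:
K(T, j) = -39/T + j/43 (K(T, j) = j*(1/43) - 39/T = j/43 - 39/T = -39/T + j/43)
(2254 + t(-22)) + K(-155, -114) = (2254 + 128/(-22)) + (-39/(-155) + (1/43)*(-114)) = (2254 + 128*(-1/22)) + (-39*(-1/155) - 114/43) = (2254 - 64/11) + (39/155 - 114/43) = 24730/11 - 15993/6665 = 164649527/73315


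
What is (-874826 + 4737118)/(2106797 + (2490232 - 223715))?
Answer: 1931146/2186657 ≈ 0.88315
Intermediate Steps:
(-874826 + 4737118)/(2106797 + (2490232 - 223715)) = 3862292/(2106797 + 2266517) = 3862292/4373314 = 3862292*(1/4373314) = 1931146/2186657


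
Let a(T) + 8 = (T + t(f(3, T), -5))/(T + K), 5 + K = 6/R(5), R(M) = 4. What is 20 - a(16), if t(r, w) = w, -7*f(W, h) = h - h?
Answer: 678/25 ≈ 27.120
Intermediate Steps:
f(W, h) = 0 (f(W, h) = -(h - h)/7 = -⅐*0 = 0)
K = -7/2 (K = -5 + 6/4 = -5 + 6*(¼) = -5 + 3/2 = -7/2 ≈ -3.5000)
a(T) = -8 + (-5 + T)/(-7/2 + T) (a(T) = -8 + (T - 5)/(T - 7/2) = -8 + (-5 + T)/(-7/2 + T))
20 - a(16) = 20 - 2*(23 - 7*16)/(-7 + 2*16) = 20 - 2*(23 - 112)/(-7 + 32) = 20 - 2*(-89)/25 = 20 - 1*(-178/25) = 20 + 178/25 = 678/25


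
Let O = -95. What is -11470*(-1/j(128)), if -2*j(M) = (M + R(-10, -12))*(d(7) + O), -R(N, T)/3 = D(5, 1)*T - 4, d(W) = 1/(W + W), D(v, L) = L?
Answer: 40145/29238 ≈ 1.3730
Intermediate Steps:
d(W) = 1/(2*W)
R(N, T) = 12 - 3*T (R(N, T) = -3*(1*T - 4) = -3*(T - 4) = -3*(-4 + T) = 12 - 3*T)
j(M) = 15948/7 + 1329*M/28 (j(M) = -(M + (12 - 3*(-12)))*((½)/7 - 95)/2 = -(M + (12 + 36))*((½)*(⅐) - 95)/2 = -(M + 48)*(1/14 - 95)/2 = -(48 + M)*(-1329)/(2*14) = -(-31896/7 - 1329*M/14)/2 = 15948/7 + 1329*M/28)
-11470*(-1/j(128)) = -11470*(-1/(15948/7 + (1329/28)*128)) = -11470*(-1/(15948/7 + 42528/7)) = -11470/((-1*58476/7)) = -11470/(-58476/7) = -11470*(-7/58476) = 40145/29238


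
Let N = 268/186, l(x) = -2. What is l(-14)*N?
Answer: -268/93 ≈ -2.8817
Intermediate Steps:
N = 134/93 (N = 268*(1/186) = 134/93 ≈ 1.4409)
l(-14)*N = -2*134/93 = -268/93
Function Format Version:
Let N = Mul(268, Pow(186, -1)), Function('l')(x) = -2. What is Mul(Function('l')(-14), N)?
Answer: Rational(-268, 93) ≈ -2.8817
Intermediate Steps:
N = Rational(134, 93) (N = Mul(268, Rational(1, 186)) = Rational(134, 93) ≈ 1.4409)
Mul(Function('l')(-14), N) = Mul(-2, Rational(134, 93)) = Rational(-268, 93)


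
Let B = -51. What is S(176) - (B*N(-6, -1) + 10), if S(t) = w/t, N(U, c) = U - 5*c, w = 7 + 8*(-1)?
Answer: -10737/176 ≈ -61.006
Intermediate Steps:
w = -1 (w = 7 - 8 = -1)
S(t) = -1/t
S(176) - (B*N(-6, -1) + 10) = -1/176 - (-51*(-6 - 5*(-1)) + 10) = -1*1/176 - (-51*(-6 + 5) + 10) = -1/176 - (-51*(-1) + 10) = -1/176 - (51 + 10) = -1/176 - 1*61 = -1/176 - 61 = -10737/176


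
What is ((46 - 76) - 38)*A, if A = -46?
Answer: 3128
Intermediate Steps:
((46 - 76) - 38)*A = ((46 - 76) - 38)*(-46) = (-30 - 38)*(-46) = -68*(-46) = 3128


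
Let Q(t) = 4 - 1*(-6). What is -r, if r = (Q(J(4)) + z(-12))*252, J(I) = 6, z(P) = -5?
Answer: -1260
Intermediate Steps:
Q(t) = 10 (Q(t) = 4 + 6 = 10)
r = 1260 (r = (10 - 5)*252 = 5*252 = 1260)
-r = -1*1260 = -1260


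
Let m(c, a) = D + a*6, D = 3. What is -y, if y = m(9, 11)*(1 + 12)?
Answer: -897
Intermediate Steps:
m(c, a) = 3 + 6*a (m(c, a) = 3 + a*6 = 3 + 6*a)
y = 897 (y = (3 + 6*11)*(1 + 12) = (3 + 66)*13 = 69*13 = 897)
-y = -1*897 = -897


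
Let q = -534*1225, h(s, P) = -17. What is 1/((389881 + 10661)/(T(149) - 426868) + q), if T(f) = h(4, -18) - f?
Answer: -213517/139672345821 ≈ -1.5287e-6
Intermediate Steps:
T(f) = -17 - f
q = -654150
1/((389881 + 10661)/(T(149) - 426868) + q) = 1/((389881 + 10661)/((-17 - 1*149) - 426868) - 654150) = 1/(400542/((-17 - 149) - 426868) - 654150) = 1/(400542/(-166 - 426868) - 654150) = 1/(400542/(-427034) - 654150) = 1/(400542*(-1/427034) - 654150) = 1/(-200271/213517 - 654150) = 1/(-139672345821/213517) = -213517/139672345821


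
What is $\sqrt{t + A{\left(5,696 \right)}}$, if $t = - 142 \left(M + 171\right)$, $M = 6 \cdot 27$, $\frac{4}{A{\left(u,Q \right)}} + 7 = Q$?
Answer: $\frac{5 i \sqrt{897906178}}{689} \approx 217.45 i$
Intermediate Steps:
$A{\left(u,Q \right)} = \frac{4}{-7 + Q}$
$M = 162$
$t = -47286$ ($t = - 142 \left(162 + 171\right) = \left(-142\right) 333 = -47286$)
$\sqrt{t + A{\left(5,696 \right)}} = \sqrt{-47286 + \frac{4}{-7 + 696}} = \sqrt{-47286 + \frac{4}{689}} = \sqrt{- \frac{32580050}{689}} = \frac{5 i \sqrt{897906178}}{689}$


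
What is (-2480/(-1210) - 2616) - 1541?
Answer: -502749/121 ≈ -4155.0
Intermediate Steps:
(-2480/(-1210) - 2616) - 1541 = (-2480*(-1/1210) - 2616) - 1541 = (248/121 - 2616) - 1541 = -316288/121 - 1541 = -502749/121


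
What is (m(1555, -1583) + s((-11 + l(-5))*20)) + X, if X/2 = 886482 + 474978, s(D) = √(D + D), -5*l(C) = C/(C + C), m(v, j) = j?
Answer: 2721337 + 2*I*√111 ≈ 2.7213e+6 + 21.071*I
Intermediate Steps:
l(C) = -⅒ (l(C) = -C/(5*(C + C)) = -C/(5*(2*C)) = -1/(2*C)*C/5 = -⅕*½ = -⅒)
s(D) = √2*√D (s(D) = √(2*D) = √2*√D)
X = 2722920 (X = 2*(886482 + 474978) = 2*1361460 = 2722920)
(m(1555, -1583) + s((-11 + l(-5))*20)) + X = (-1583 + √2*√((-11 - ⅒)*20)) + 2722920 = (-1583 + √2*√(-111/10*20)) + 2722920 = (-1583 + √2*√(-222)) + 2722920 = (-1583 + √2*(I*√222)) + 2722920 = (-1583 + 2*I*√111) + 2722920 = 2721337 + 2*I*√111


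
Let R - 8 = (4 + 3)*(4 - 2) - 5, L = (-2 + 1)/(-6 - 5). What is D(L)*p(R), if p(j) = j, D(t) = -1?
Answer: -17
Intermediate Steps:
L = 1/11 (L = -1/(-11) = -1*(-1/11) = 1/11 ≈ 0.090909)
R = 17 (R = 8 + ((4 + 3)*(4 - 2) - 5) = 8 + (7*2 - 5) = 8 + (14 - 5) = 8 + 9 = 17)
D(L)*p(R) = -1*17 = -17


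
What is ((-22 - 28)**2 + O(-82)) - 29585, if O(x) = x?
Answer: -27167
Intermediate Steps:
((-22 - 28)**2 + O(-82)) - 29585 = ((-22 - 28)**2 - 82) - 29585 = ((-50)**2 - 82) - 29585 = (2500 - 82) - 29585 = 2418 - 29585 = -27167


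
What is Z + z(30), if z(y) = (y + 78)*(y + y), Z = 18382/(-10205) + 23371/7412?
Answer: 37711227267/5818420 ≈ 6481.4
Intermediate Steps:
Z = 7865667/5818420 (Z = 18382*(-1/10205) + 23371*(1/7412) = -1414/785 + 23371/7412 = 7865667/5818420 ≈ 1.3519)
z(y) = 2*y*(78 + y) (z(y) = (78 + y)*(2*y) = 2*y*(78 + y))
Z + z(30) = 7865667/5818420 + 2*30*(78 + 30) = 7865667/5818420 + 2*30*108 = 7865667/5818420 + 6480 = 37711227267/5818420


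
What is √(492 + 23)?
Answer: √515 ≈ 22.694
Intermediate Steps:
√(492 + 23) = √515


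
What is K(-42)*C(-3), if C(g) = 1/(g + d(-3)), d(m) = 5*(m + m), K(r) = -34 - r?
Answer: -8/33 ≈ -0.24242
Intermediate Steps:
d(m) = 10*m (d(m) = 5*(2*m) = 10*m)
C(g) = 1/(-30 + g) (C(g) = 1/(g + 10*(-3)) = 1/(g - 30) = 1/(-30 + g))
K(-42)*C(-3) = (-34 - 1*(-42))/(-30 - 3) = (-34 + 42)/(-33) = 8*(-1/33) = -8/33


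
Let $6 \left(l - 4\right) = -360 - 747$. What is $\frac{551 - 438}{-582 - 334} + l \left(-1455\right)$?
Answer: $\frac{240566677}{916} \approx 2.6263 \cdot 10^{5}$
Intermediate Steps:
$l = - \frac{361}{2}$ ($l = 4 + \frac{-360 - 747}{6} = 4 + \frac{1}{6} \left(-1107\right) = 4 - \frac{369}{2} = - \frac{361}{2} \approx -180.5$)
$\frac{551 - 438}{-582 - 334} + l \left(-1455\right) = \frac{551 - 438}{-582 - 334} - - \frac{525255}{2} = \frac{113}{-582 - 334} + \frac{525255}{2} = \frac{113}{-916} + \frac{525255}{2} = 113 \left(- \frac{1}{916}\right) + \frac{525255}{2} = - \frac{113}{916} + \frac{525255}{2} = \frac{240566677}{916}$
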